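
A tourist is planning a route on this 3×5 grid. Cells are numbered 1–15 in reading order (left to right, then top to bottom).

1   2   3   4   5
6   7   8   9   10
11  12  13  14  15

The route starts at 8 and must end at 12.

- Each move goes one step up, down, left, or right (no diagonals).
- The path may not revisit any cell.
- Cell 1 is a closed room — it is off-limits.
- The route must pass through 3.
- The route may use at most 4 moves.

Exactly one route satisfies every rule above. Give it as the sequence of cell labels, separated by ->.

Any route must reach 3 and still end at 12 within 4 moves, so the order of the required stops is forced.
Route from 8: up 1 to 3, left 1 to 2, down 2 to 12 — 4 moves in all.
Check: all required cells visited; 4 ≤ 4 moves.

8 -> 3 -> 2 -> 7 -> 12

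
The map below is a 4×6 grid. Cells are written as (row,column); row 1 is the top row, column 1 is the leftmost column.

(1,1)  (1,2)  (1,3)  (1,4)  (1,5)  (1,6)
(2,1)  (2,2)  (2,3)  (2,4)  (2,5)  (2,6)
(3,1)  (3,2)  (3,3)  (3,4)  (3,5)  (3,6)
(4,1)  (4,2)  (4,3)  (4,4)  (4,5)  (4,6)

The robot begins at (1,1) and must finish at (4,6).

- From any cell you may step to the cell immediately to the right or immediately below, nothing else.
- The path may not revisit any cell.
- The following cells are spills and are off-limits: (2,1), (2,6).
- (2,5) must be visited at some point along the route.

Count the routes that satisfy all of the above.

A right/down-only route from (1,1) to (4,6) makes exactly 3 down-moves and 5 right-moves in some order.
With no other constraints that would be C(8,3) = 56 routes.
Split at (2,5) and multiply the segment counts (each segment already excludes blocked cells): (1,1)→(2,5): 4; (2,5)→(4,6): 2; product = 8.
That gives 8 routes.

8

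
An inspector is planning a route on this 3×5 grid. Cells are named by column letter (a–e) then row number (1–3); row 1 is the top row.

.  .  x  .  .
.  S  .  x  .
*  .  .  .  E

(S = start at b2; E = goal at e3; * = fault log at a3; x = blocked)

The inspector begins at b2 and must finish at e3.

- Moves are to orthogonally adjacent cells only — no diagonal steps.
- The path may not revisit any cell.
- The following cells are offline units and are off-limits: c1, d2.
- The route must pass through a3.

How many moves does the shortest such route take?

Any route passes through a3 somewhere between b2 and e3. Summing Manhattan distances along the two legs (b2 → a3 → e3) gives a lower bound of 2 + 4 = 6 moves.
A route of 6 moves achieves this: b2 → a2 → a3 → b3 → c3 → d3 → e3.
Since 6 matches the lower bound, it is optimal.

6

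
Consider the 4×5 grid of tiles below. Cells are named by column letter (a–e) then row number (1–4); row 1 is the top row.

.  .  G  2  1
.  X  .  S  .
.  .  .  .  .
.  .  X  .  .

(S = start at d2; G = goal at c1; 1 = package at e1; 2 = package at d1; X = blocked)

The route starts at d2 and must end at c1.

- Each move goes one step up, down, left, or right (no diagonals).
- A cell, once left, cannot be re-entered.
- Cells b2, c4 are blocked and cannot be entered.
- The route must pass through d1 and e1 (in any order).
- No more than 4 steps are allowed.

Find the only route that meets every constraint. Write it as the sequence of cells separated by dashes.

Any route must reach d1 and e1 and still end at c1 within 4 moves, so the order of the required stops is forced.
Route from d2: right 1 to e2, up 1 to e1, left 2 to c1 — 4 moves in all.
Check: all required cells visited; 4 ≤ 4 moves.

d2 - e2 - e1 - d1 - c1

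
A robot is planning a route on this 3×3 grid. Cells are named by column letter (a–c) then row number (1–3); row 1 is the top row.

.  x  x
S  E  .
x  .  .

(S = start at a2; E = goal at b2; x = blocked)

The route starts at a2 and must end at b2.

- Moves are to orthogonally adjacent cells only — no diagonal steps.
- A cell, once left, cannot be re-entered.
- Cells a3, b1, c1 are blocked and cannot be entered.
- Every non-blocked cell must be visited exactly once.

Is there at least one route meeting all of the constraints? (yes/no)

Cell a1 has only one open neighbour but is neither the start nor the goal, so a Hamiltonian route would have to both enter and leave it through the same neighbour — impossible without revisiting.

no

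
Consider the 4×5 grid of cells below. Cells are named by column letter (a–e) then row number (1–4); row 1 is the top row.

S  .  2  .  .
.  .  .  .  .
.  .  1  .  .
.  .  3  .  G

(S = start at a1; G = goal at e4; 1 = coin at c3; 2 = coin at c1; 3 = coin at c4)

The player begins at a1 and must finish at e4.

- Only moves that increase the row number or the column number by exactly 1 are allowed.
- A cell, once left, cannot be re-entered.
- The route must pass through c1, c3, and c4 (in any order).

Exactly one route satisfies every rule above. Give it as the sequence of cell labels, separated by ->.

Moves only go right or down, so the column and row indices never decrease.
Route from a1: 2× right (reaching c1), 3× down (reaching c4), 2× right (reaching e4) — 7 moves in all.
Check: all required cells visited.

a1 -> b1 -> c1 -> c2 -> c3 -> c4 -> d4 -> e4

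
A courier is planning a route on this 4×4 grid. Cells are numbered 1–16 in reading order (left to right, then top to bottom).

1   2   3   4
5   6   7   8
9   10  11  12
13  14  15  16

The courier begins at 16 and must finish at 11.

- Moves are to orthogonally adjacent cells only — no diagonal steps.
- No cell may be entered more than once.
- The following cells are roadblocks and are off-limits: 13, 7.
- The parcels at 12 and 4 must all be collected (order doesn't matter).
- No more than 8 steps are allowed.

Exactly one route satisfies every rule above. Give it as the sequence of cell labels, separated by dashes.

The 8-move cap with required stops at 12, 4 leaves no slack for detours.
Route from 16: up 3 to 4, left 2 to 2, down 2 to 10, right 1 to 11 — 8 moves in all.
Check: all required cells visited; 8 ≤ 8 moves.

16 - 12 - 8 - 4 - 3 - 2 - 6 - 10 - 11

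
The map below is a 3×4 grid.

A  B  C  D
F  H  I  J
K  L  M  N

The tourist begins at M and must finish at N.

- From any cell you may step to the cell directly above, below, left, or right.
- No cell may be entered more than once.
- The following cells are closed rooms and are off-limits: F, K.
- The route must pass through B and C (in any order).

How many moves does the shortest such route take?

Any route passes through B and C in some order between M and N. Summing Manhattan distances along each leg and taking the cheapest ordering (M → C → B → N) gives a lower bound of 2 + 1 + 4 = 7 moves.
A route of 7 moves achieves this: M → I → H → B → C → D → J → N.
Since 7 matches the lower bound, it is optimal.

7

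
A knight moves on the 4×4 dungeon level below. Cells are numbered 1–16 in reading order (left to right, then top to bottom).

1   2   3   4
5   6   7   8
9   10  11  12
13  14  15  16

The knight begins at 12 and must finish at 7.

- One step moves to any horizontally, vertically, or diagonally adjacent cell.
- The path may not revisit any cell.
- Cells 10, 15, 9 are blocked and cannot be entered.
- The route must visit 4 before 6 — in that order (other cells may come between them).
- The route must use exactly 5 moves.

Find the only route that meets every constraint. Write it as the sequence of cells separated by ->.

The waypoints must appear in the order 4, 6, with no cell reused.
Route from 12: up 2 to 4, left 1 to 3, down-left 1 to 6, right 1 to 7 — 5 moves in all.
Check: order respected (4 at step 2, 6 at step 4); 5 moves as required.

12 -> 8 -> 4 -> 3 -> 6 -> 7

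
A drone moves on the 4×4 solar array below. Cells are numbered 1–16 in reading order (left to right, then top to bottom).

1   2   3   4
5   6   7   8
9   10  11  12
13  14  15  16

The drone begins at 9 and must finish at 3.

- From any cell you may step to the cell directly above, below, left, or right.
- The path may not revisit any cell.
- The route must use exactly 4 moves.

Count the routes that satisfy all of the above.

6

Need simple routes of exactly 4 moves from 9 to 3 (Manhattan distance 4, so 0 moves are spent on a detour and 0 undoing it).
Enumerating: 9 5 1 2 3 | 9 5 6 2 3 | 9 5 6 7 3 | 9 10 6 2 3 | 9 10 6 7 3 | 9 10 11 7 3.
That gives 6 routes.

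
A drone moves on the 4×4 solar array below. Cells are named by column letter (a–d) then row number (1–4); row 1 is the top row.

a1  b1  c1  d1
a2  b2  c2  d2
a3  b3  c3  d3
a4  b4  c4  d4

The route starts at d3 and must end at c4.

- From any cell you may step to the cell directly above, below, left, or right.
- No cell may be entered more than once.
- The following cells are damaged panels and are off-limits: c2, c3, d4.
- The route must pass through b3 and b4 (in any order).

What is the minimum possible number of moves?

Any route passes through b3 and b4 in some order between d3 and c4. Summing Manhattan distances along each leg and taking the cheapest ordering (d3 → b3 → b4 → c4) gives a lower bound of 2 + 1 + 1 = 4 moves.
That bound ignores the blocked cells. Measuring each leg by the fewest moves that actually steer around them (d3→b3: 6; b3→b4: 1; b4→c4: 1) raises the lower bound to 8.
A route of 8 moves exists: d3 → d2 → d1 → c1 → b1 → b2 → b3 → b4 → c4.
Since 8 matches that lower bound, it is optimal.

8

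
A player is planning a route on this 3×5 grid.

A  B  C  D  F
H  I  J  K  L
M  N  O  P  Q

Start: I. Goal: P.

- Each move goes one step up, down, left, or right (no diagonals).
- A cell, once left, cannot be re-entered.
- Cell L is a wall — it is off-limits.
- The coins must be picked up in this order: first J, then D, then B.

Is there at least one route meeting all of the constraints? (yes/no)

One route that works: I → J → K → D → C → B → A → H → M → N → O → P.

yes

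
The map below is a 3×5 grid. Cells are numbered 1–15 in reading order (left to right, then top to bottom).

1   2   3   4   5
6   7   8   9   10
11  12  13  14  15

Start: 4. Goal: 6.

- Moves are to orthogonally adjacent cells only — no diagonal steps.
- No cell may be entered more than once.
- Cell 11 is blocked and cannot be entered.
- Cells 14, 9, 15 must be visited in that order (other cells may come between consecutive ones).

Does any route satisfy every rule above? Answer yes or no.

no

Ignoring the required order, 15 revisit-free routes from 4 to 6 pass through all of 14, 9, and 15; the waypoint orders that occur are 9 → 15 → 14 (9); 15 → 14 → 9 (6) — never 14 → 9 → 15.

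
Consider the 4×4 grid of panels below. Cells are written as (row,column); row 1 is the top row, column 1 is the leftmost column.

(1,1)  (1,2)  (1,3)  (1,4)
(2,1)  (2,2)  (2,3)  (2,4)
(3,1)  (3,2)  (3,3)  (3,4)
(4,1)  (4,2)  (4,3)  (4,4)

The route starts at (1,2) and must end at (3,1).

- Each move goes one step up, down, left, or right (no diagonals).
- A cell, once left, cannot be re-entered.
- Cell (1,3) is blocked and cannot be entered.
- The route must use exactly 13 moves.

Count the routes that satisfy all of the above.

Need simple routes of exactly 13 moves from (1,2) to (3,1) (Manhattan distance 3, so 5 moves are spent on a detour and 5 undoing it).
Enumerating: (1,2) (1,1) (2,1) (2,2) (3,2) (3,3) (2,3) (2,4) (3,4) (4,4) (4,3) (4,2) (4,1) (3,1) | (1,2) (1,1) (2,1) (2,2) (2,3) (2,4) (3,4) (4,4) (4,3) (3,3) (3,2) (4,2) (4,1) (3,1).
That gives 2 routes.

2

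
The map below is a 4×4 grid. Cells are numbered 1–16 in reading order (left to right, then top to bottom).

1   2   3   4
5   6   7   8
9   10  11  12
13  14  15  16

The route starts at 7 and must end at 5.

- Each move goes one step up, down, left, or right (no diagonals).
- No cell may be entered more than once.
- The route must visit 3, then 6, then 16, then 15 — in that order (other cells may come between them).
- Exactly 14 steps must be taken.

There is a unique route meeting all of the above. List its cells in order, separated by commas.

7, 8, 4, 3, 2, 6, 10, 11, 12, 16, 15, 14, 13, 9, 5

The waypoints must appear in the order 3, 6, 16, 15, with no cell reused.
Route from 7: right 1 to 8, up 1 to 4, left 2 to 2, down 2 to 10, right 2 to 12, down 1 to 16, left 3 to 13, up 2 to 5 — 14 moves in all.
Check: order respected (3 at step 3, 6 at step 5, 16 at step 9, 15 at step 10); 14 moves as required.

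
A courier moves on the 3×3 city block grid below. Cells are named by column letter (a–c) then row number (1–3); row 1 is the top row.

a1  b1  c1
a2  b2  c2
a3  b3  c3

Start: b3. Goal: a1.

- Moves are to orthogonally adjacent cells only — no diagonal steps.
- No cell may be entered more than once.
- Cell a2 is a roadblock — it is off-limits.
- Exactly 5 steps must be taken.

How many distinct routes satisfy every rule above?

Need simple routes of exactly 5 moves from b3 to a1 (Manhattan distance 3, so 1 moves are spent on a detour and 1 undoing it).
Enumerating: b3 b2 c2 c1 b1 a1 | b3 c3 c2 c1 b1 a1 | b3 c3 c2 b2 b1 a1.
That gives 3 routes.

3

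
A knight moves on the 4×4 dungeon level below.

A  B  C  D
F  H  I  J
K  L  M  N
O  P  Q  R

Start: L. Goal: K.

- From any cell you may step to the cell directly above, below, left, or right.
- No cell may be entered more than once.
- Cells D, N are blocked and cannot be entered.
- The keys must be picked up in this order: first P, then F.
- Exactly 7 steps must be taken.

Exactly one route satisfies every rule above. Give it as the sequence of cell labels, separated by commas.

L, P, Q, M, I, H, F, K

The waypoints must appear in the order P, F, with no cell reused.
Route from L: down 1 to P, right 1 to Q, up 2 to I, left 2 to F, down 1 to K — 7 moves in all.
Check: order respected (P at step 1, F at step 6); 7 moves as required.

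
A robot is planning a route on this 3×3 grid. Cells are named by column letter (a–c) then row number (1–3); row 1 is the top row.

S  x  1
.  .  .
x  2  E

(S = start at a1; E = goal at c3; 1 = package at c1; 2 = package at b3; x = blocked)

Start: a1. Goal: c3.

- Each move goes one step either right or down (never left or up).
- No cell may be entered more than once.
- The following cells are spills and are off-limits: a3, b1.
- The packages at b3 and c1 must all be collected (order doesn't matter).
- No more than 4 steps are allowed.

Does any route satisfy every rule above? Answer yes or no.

no

b3 is below but to the left of c1: going c1 → b3 would need a leftward move and b3 → c1 an upward move, so no right/down-only route can visit both required cells.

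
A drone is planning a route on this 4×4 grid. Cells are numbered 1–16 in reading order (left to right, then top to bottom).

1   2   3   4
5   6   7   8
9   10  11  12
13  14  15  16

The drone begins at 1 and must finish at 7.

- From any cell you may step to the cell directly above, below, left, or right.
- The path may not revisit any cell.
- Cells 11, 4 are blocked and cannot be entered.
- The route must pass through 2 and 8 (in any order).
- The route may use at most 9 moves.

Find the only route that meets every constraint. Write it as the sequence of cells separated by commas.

The 9-move cap with required stops at 2, 8 leaves no slack for detours.
Route from 1: right 1 to 2, down 3 to 14, right 2 to 16, up 2 to 8, left 1 to 7 — 9 moves in all.
Check: all required cells visited; 9 ≤ 9 moves.

1, 2, 6, 10, 14, 15, 16, 12, 8, 7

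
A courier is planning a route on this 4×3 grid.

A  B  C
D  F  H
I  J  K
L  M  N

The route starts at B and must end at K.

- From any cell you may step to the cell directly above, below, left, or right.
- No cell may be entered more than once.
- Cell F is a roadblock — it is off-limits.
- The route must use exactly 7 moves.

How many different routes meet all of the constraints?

3

Need simple routes of exactly 7 moves from B to K (Manhattan distance 3, so 2 moves are spent on a detour and 2 undoing it).
Enumerating: B A D I L M J K | B A D I L M N K | B A D I J M N K.
That gives 3 routes.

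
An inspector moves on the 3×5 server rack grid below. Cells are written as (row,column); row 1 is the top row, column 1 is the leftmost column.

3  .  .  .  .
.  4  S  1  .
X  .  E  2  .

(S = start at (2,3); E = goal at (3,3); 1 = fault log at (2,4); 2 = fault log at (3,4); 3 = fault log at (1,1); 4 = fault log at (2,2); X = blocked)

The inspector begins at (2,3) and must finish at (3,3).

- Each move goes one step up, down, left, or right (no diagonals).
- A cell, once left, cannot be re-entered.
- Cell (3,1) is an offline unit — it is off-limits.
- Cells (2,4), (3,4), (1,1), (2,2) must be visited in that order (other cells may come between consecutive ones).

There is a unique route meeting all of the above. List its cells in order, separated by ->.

(2,3) -> (2,4) -> (3,4) -> (3,5) -> (2,5) -> (1,5) -> (1,4) -> (1,3) -> (1,2) -> (1,1) -> (2,1) -> (2,2) -> (3,2) -> (3,3)

The waypoints must appear in the order (2,4), (3,4), (1,1), (2,2), with no cell reused.
Route from (2,3): right 1 to (2,4), down 1 to (3,4), right 1 to (3,5), up 2 to (1,5), left 4 to (1,1), down 1 to (2,1), right 1 to (2,2), down 1 to (3,2), right 1 to (3,3) — 13 moves in all.
Check: order respected (1 at step 1, 2 at step 2, 3 at step 9, 4 at step 11).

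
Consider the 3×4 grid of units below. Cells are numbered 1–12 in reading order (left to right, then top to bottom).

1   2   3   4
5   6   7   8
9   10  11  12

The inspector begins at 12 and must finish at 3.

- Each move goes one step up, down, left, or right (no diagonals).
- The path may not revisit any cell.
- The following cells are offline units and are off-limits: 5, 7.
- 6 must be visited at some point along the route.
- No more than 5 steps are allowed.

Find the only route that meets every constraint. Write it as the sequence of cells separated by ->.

Any route must reach 6 and still end at 3 within 5 moves, so the order of the required stops is forced.
Route from 12: 2× left (reaching 10), 2× up (reaching 2), right to 3 — 5 moves in all.
Check: all required cells visited; 5 ≤ 5 moves.

12 -> 11 -> 10 -> 6 -> 2 -> 3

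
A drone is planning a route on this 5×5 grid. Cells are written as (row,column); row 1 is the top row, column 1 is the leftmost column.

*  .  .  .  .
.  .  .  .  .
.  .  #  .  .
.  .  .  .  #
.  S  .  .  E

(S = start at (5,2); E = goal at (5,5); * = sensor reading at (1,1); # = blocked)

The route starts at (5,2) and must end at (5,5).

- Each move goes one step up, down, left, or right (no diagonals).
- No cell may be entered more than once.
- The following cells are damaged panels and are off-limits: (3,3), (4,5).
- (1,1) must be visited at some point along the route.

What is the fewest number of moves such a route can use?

13

Any route passes through (1,1) somewhere between (5,2) and (5,5). Summing Manhattan distances along the two legs ((5,2) → (1,1) → (5,5)) gives a lower bound of 5 + 8 = 13 moves.
A route of 13 moves achieves this: (5,2) → (4,2) → (3,2) → (2,2) → (2,1) → (1,1) → (1,2) → (1,3) → (2,3) → (2,4) → (3,4) → (4,4) → (5,4) → (5,5).
Since 13 matches the lower bound, it is optimal.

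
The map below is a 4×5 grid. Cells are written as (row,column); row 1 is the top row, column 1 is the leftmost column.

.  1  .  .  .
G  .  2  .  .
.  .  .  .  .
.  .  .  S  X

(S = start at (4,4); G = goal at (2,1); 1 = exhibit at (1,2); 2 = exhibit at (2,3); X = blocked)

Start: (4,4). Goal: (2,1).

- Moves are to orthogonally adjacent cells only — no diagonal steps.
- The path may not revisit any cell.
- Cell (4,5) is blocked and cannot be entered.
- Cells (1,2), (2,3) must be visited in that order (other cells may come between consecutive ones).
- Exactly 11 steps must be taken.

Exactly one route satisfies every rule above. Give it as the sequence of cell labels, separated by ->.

(4,4) -> (3,4) -> (2,4) -> (1,4) -> (1,3) -> (1,2) -> (2,2) -> (2,3) -> (3,3) -> (3,2) -> (3,1) -> (2,1)

The waypoints must appear in the order (1,2), (2,3), with no cell reused.
Route from (4,4): 3× up (reaching (1,4)), 2× left (reaching (1,2)), down to (2,2), right to (2,3), down to (3,3), 2× left (reaching (3,1)), up to (2,1) — 11 moves in all.
Check: order respected (1 at step 5, 2 at step 7); 11 moves as required.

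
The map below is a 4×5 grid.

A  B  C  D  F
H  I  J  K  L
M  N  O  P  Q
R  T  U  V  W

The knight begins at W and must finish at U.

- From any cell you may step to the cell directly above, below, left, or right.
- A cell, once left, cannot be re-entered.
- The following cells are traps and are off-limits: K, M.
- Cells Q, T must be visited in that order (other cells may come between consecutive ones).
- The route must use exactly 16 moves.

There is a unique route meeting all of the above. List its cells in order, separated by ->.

The waypoints must appear in the order Q, T, with no cell reused.
Route from W: left 1 to V, up 1 to P, right 1 to Q, up 2 to F, left 4 to A, down 1 to H, right 2 to J, down 1 to O, left 1 to N, down 1 to T, right 1 to U — 16 moves in all.
Check: order respected (Q at step 3, T at step 15); 16 moves as required.

W -> V -> P -> Q -> L -> F -> D -> C -> B -> A -> H -> I -> J -> O -> N -> T -> U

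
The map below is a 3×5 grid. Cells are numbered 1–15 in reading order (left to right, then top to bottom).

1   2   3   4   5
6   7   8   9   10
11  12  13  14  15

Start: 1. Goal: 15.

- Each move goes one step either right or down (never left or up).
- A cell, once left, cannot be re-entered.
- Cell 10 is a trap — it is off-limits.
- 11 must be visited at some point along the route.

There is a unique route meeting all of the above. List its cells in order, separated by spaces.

Moves only go right or down, so the column and row indices never decrease.
Route from 1: down 2 to 11, right 4 to 15 — 6 moves in all.
Check: all required cells visited.

1 6 11 12 13 14 15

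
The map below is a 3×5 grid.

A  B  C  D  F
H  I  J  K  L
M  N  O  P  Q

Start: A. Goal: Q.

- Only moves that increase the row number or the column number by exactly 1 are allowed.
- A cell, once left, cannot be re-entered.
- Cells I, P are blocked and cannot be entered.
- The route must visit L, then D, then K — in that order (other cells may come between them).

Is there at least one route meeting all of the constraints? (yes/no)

D lies above L, so going from L to D would need an upward move — but moves only go right/down, so L cannot be visited before D.

no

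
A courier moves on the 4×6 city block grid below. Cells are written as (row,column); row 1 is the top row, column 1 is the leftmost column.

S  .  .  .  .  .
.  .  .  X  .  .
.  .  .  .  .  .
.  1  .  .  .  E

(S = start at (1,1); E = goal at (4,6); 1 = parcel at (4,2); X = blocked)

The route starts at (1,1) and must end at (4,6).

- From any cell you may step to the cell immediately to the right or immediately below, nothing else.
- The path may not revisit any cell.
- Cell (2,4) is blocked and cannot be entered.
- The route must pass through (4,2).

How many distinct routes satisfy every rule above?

4

A right/down-only route from (1,1) to (4,6) makes exactly 3 down-moves and 5 right-moves in some order.
With no other constraints that would be C(8,3) = 56 routes.
Split at (4,2) and multiply the segment counts (each segment already excludes blocked cells): (1,1)→(4,2): 4; (4,2)→(4,6): 1; product = 4.
That gives 4 routes.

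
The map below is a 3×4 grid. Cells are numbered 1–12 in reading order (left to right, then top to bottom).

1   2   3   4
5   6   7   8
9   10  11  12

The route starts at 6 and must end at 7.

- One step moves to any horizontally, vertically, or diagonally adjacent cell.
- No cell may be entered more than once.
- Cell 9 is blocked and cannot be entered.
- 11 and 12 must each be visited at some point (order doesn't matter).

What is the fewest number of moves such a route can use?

3

Any route passes through 11 and 12 in some order between 6 and 7. Summing Chebyshev distances along each leg and taking the cheapest ordering (6 → 11 → 12 → 7) gives a lower bound of 1 + 1 + 1 = 3 moves.
A route of 3 moves achieves this: 6 → 11 → 12 → 7.
Since 3 matches the lower bound, it is optimal.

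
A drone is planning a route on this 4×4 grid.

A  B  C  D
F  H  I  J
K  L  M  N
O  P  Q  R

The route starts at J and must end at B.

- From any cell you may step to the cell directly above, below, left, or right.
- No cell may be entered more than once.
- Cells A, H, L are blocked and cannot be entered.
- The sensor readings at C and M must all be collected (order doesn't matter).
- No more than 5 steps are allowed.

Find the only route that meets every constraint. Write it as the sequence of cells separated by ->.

Any route must reach C and M and still end at B within 5 moves, so the order of the required stops is forced.
Route from J: down to N, left to M, 2× up (reaching C), left to B — 5 moves in all.
Check: all required cells visited; 5 ≤ 5 moves.

J -> N -> M -> I -> C -> B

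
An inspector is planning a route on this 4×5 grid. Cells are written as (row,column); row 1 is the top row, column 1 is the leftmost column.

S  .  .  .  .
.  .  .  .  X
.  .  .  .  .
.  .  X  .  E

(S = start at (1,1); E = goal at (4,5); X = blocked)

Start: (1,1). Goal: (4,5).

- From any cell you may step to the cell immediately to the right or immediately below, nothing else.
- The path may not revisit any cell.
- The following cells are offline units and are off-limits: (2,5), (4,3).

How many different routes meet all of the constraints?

A right/down-only route from (1,1) to (4,5) makes exactly 3 down-moves and 4 right-moves in some order.
With no other constraints that would be C(7,3) = 35 routes.
Subtract routes through each blocked cell (inclusion–exclusion for overlaps): − through (2,5): 5 − through (4,3): 10 → 20.
That gives 20 routes.

20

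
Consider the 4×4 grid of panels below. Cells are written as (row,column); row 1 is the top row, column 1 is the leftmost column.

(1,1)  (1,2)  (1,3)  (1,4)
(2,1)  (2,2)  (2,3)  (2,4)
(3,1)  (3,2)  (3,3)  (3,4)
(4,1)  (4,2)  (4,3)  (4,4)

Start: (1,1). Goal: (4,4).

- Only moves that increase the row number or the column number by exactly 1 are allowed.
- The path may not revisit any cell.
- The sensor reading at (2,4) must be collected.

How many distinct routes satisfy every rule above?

4

A right/down-only route from (1,1) to (4,4) makes exactly 3 down-moves and 3 right-moves in some order.
With no other constraints that would be C(6,3) = 20 routes.
Split at (2,4) and multiply the segment counts: (1,1)→(2,4): 4; (2,4)→(4,4): 1; product = 4.
That gives 4 routes.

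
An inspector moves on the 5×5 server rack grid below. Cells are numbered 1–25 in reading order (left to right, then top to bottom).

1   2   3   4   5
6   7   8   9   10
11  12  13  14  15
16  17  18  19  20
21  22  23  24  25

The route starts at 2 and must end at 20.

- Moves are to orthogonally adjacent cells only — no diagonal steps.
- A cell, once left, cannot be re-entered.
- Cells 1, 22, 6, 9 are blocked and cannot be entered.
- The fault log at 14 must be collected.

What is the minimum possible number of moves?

Any route passes through 14 somewhere between 2 and 20. Summing Manhattan distances along the two legs (2 → 14 → 20) gives a lower bound of 4 + 2 = 6 moves.
A route of 6 moves achieves this: 2 → 7 → 12 → 13 → 14 → 19 → 20.
Since 6 matches the lower bound, it is optimal.

6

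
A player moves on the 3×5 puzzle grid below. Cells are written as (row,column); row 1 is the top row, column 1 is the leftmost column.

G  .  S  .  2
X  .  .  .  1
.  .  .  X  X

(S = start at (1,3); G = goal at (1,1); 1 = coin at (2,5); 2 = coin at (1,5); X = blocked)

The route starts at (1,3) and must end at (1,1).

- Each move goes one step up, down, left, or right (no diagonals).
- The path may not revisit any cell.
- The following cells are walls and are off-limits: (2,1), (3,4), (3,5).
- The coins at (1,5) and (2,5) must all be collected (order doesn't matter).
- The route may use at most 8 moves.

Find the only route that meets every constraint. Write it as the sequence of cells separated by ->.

The budget equals the shortest possible length, so every move has to be on a shortest route through the required cells.
Route from (1,3): 2× right (reaching (1,5)), down to (2,5), 3× left (reaching (2,2)), up to (1,2), left to (1,1) — 8 moves in all.
Check: all required cells visited; 8 ≤ 8 moves.

(1,3) -> (1,4) -> (1,5) -> (2,5) -> (2,4) -> (2,3) -> (2,2) -> (1,2) -> (1,1)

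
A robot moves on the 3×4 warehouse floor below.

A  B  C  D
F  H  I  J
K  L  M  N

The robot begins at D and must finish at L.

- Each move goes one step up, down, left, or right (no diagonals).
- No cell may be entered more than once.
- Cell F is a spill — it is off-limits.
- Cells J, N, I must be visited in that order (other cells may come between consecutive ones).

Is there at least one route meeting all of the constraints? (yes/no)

One route that works: D → J → N → M → I → H → L.

yes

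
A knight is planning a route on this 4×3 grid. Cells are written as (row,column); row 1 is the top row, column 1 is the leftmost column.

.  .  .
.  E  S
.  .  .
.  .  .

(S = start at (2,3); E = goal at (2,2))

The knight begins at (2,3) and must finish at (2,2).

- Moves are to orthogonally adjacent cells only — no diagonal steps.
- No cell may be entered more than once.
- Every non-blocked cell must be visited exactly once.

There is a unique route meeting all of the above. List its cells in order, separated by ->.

Need to visit all 12 open cells exactly once, starting at (2,3) and ending at (2,2).
Cell (4,1) has only two open neighbours ((3,1) and (4,2)), so the path must pass straight through it: one of those is the cell it's entered from and the other is where it exits.
Route from (2,3): up to (1,3), 2× left (reaching (1,1)), 3× down (reaching (4,1)), 2× right (reaching (4,3)), up to (3,3), left to (3,2), up to (2,2) — 11 moves in all.
Check: all 12 open cells covered.

(2,3) -> (1,3) -> (1,2) -> (1,1) -> (2,1) -> (3,1) -> (4,1) -> (4,2) -> (4,3) -> (3,3) -> (3,2) -> (2,2)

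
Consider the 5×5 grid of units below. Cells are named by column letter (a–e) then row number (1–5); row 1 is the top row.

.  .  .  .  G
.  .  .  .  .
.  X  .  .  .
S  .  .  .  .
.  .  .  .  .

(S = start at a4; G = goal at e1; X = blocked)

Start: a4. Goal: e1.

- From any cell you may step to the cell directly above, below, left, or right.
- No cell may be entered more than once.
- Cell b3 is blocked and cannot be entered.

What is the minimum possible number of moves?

The Manhattan distance from a4 to e1 is |4−1| + |1−5| = 7, so at least 7 moves are needed.
A route of 7 moves achieves this: a4 → a3 → a2 → a1 → b1 → c1 → d1 → e1.
Since 7 matches the lower bound, it is optimal.

7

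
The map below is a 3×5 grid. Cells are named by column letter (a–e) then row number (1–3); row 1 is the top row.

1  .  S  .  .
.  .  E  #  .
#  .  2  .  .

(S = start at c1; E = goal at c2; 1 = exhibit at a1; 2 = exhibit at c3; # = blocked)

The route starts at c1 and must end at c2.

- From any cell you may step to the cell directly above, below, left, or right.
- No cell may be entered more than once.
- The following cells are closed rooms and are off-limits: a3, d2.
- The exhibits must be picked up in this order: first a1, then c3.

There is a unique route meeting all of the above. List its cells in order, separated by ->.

c1 -> b1 -> a1 -> a2 -> b2 -> b3 -> c3 -> c2

The waypoints must appear in the order a1, c3, with no cell reused.
Route from c1: left 2 to a1, down 1 to a2, right 1 to b2, down 1 to b3, right 1 to c3, up 1 to c2 — 7 moves in all.
Check: order respected (1 at step 2, 2 at step 6).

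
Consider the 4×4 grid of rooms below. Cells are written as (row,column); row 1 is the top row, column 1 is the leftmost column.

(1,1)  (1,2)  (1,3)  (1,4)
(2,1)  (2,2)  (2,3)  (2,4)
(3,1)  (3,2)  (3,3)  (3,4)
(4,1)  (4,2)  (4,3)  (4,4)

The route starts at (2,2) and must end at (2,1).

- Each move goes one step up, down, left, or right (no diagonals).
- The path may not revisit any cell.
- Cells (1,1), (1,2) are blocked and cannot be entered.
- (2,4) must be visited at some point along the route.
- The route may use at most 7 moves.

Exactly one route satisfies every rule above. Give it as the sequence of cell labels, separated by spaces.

The 7-move cap with required stops at (2,4) leaves no slack for detours.
Route from (2,2): right 2 to (2,4), down 1 to (3,4), left 3 to (3,1), up 1 to (2,1) — 7 moves in all.
Check: all required cells visited; 7 ≤ 7 moves.

(2,2) (2,3) (2,4) (3,4) (3,3) (3,2) (3,1) (2,1)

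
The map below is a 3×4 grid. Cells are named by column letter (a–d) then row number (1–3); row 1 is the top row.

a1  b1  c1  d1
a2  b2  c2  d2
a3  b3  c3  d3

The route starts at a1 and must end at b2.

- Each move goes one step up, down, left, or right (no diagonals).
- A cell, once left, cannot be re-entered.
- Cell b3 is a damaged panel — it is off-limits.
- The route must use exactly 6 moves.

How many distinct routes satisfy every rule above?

1

Need simple routes of exactly 6 moves from a1 to b2 (Manhattan distance 2, so 2 moves are spent on a detour and 2 undoing it).
Enumerating: a1 b1 c1 d1 d2 c2 b2.
That gives 1 route.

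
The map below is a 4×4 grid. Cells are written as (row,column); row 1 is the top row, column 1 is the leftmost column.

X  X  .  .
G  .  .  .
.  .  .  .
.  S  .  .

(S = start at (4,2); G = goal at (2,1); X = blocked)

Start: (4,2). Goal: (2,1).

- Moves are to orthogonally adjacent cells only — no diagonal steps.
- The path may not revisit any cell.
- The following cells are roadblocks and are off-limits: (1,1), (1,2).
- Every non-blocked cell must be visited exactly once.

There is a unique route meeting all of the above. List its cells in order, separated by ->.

Need to visit all 14 open cells exactly once, starting at (4,2) and ending at (2,1).
Cell (4,4) has only two open neighbours ((3,4) and (4,3)), so the path must pass straight through it: one of those is the cell it's entered from and the other is where it exits.
Route from (4,2): left to (4,1), up to (3,1), 2× right (reaching (3,3)), down to (4,3), right to (4,4), 3× up (reaching (1,4)), left to (1,3), down to (2,3), 2× left (reaching (2,1)) — 13 moves in all.
Check: all 14 open cells covered.

(4,2) -> (4,1) -> (3,1) -> (3,2) -> (3,3) -> (4,3) -> (4,4) -> (3,4) -> (2,4) -> (1,4) -> (1,3) -> (2,3) -> (2,2) -> (2,1)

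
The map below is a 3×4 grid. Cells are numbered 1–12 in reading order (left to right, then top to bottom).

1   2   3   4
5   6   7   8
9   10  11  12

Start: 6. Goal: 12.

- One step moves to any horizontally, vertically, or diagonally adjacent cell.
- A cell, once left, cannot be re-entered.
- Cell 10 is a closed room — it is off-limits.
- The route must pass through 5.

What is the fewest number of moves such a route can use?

Any route passes through 5 somewhere between 6 and 12. Summing Chebyshev distances along the two legs (6 → 5 → 12) gives a lower bound of 1 + 3 = 4 moves.
A route of 4 moves achieves this: 6 → 5 → 2 → 7 → 12.
Since 4 matches the lower bound, it is optimal.

4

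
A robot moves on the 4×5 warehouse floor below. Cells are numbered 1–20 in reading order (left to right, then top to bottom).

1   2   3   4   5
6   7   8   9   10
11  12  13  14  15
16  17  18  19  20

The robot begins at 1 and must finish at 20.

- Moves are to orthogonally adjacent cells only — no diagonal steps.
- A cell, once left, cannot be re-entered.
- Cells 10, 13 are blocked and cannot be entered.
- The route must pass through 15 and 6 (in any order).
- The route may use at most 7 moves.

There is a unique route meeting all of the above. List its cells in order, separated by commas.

The budget equals the shortest possible length, so every move has to be on a shortest route through the required cells.
Route from 1: down 1 to 6, right 3 to 9, down 1 to 14, right 1 to 15, down 1 to 20 — 7 moves in all.
Check: all required cells visited; 7 ≤ 7 moves.

1, 6, 7, 8, 9, 14, 15, 20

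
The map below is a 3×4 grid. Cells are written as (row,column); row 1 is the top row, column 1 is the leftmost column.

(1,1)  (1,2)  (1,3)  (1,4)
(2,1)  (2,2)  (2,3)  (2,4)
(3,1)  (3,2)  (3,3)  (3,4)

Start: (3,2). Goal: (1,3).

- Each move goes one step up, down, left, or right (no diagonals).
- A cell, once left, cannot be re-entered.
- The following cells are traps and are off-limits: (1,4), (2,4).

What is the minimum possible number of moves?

The Manhattan distance from (3,2) to (1,3) is |3−1| + |2−3| = 3, so at least 3 moves are needed.
A route of 3 moves achieves this: (3,2) → (2,2) → (1,2) → (1,3).
Since 3 matches the lower bound, it is optimal.

3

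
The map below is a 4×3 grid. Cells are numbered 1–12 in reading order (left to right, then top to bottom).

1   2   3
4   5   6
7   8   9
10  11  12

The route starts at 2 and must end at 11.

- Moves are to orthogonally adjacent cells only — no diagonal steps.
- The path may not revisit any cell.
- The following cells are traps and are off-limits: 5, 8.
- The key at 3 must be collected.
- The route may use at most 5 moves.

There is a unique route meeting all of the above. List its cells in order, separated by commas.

The budget equals the shortest possible length, so every move has to be on a shortest route through the required cells.
Route from 2: right to 3, 3× down (reaching 12), left to 11 — 5 moves in all.
Check: all required cells visited; 5 ≤ 5 moves.

2, 3, 6, 9, 12, 11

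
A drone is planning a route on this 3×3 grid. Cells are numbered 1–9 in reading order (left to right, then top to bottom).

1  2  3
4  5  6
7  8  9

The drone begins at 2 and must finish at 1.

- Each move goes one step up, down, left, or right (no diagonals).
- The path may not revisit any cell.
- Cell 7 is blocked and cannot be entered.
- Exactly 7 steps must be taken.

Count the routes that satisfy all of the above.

Need simple routes of exactly 7 moves from 2 to 1 (Manhattan distance 1, so 3 moves are spent on a detour and 3 undoing it).
Enumerating: 2 3 6 9 8 5 4 1.
That gives 1 route.

1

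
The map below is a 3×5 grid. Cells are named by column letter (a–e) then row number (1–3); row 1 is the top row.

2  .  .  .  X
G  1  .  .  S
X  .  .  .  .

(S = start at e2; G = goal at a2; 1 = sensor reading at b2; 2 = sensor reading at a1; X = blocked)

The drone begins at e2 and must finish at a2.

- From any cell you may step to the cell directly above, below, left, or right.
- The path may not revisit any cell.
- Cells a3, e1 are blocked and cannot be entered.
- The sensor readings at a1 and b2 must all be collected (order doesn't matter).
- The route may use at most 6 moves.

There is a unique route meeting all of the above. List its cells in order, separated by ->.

The 6-move cap with required stops at a1, b2 leaves no slack for detours.
Route from e2: left 3 to b2, up 1 to b1, left 1 to a1, down 1 to a2 — 6 moves in all.
Check: all required cells visited; 6 ≤ 6 moves.

e2 -> d2 -> c2 -> b2 -> b1 -> a1 -> a2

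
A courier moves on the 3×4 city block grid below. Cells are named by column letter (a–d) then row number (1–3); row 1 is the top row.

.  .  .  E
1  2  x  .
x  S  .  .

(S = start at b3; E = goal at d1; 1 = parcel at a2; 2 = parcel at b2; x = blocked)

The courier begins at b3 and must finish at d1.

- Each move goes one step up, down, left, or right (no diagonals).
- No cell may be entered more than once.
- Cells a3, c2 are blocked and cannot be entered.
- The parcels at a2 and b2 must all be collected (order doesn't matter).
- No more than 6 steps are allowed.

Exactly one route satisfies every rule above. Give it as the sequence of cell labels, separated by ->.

The 6-move cap with required stops at a2, b2 leaves no slack for detours.
Route from b3: up 1 to b2, left 1 to a2, up 1 to a1, right 3 to d1 — 6 moves in all.
Check: all required cells visited; 6 ≤ 6 moves.

b3 -> b2 -> a2 -> a1 -> b1 -> c1 -> d1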